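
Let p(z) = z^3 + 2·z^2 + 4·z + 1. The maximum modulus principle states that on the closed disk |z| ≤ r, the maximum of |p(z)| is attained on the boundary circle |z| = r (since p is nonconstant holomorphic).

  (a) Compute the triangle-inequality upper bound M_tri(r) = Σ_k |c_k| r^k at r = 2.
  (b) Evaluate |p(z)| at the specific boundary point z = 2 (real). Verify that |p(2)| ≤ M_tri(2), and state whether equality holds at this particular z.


Coefficients: c_0 = 1, c_1 = 4, c_2 = 2, c_3 = 1. Radius r = 2.
Part (a). Triangle bound: M_tri(r) = Σ_k |c_k| r^k
  = |1|·2^0 + |4|·2^1 + |2|·2^2 + |1|·2^3
  = 1 + 8 + 8 + 8 = 25.
This bounds M(r) := max_{|z|=r} |p(z)| from above; equality holds iff all terms c_k z^k can be made to align in phase at a single z on |z|=r.
Part (b). At z = 2 (real, on the circle |z| = r):
  p(2) = (1)·2^0 + (4)·2^1 + (2)·2^2 + (1)·2^3 = 25.
  |p(2)| = 25.
Since all nonzero coefficients share the same sign, |p(2)| = 25 = M_tri(2); the triangle bound is attained at z = 2, so in fact M(r) = 25.

M_tri(2) = 25; |p(2)| = 25; equality at z=2: yes.


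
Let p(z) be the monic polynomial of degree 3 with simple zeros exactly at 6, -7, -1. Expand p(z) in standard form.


The polynomial is p(z) = ∏_{α ∈ S} (z − α), where S = {6, -7, -1}.
Expanding the product yields: p(z) = z^3 + 2·z^2 -41·z -42.
The resulting polynomial has degree 3 and real coefficients as required.

p(z) = z^3 + 2·z^2 -41·z -42.


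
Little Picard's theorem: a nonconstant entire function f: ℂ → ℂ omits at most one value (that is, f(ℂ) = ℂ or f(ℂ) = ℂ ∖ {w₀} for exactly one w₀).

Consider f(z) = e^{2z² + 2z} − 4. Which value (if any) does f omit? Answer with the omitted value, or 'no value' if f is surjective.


Little Picard bounds the complement of f(ℂ) to at most one point.
The exponent g(z) = 2z² + 2z is a nonconstant polynomial, hence surjective onto ℂ. So e^{g(z)} takes every value in {e^w : w ∈ ℂ} = ℂ ∖ {0}. Adding -4 shifts the range to ℂ ∖ {-4}. f omits exactly -4.

Omitted value: -4.


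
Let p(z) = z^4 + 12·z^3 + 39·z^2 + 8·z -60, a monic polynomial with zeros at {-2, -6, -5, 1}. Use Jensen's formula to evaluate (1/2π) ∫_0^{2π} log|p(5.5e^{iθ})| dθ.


Zeros: -6, -5, -2, 1; r = 5.5.
Inside |z| < r: -5, -2, 1. Outside (|z| ≥ r): -6.
p(0) = -60, so log|p(0)| = log(60) = 4.0943.
Apply Jensen: I(r) = log|p(0)| + Σ_k log(r/|z_k|), summed over zeros inside |z| < r.
  log(r/|z_k|) for z_k = -2: log(5.5/2) = 1.0116
  log(r/|z_k|) for z_k = -5: log(5.5/5) = 0.0953
  log(r/|z_k|) for z_k = 1: log(5.5/1) = 1.7047
  Outside zeros (-6) contribute nothing to the Jensen sum.
Sum over inside zeros: 2.8117.
I(r) = log|p(0)| + (inside sum) = 4.0943 + 2.8117 = 6.9060.
Note: since some zeros are outside |z| ≤ r, the simplified n·log(r) form does NOT apply — only the inside zeros contribute.

I(r) ≈ 6.9060.


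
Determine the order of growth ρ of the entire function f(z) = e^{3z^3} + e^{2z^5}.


Each summand is entire of order 3 and 5 respectively (as in the single-exponential case). The order of a sum is at most the max of the orders, so ρ ≤ 5. For the lower bound: on |z|=r choose arg z so that 2z^5 is real positive; then |e^{2z^5}| = e^{2r^5} while |e^{3z^3}| ≤ e^{3r^3} = o(e^{2r^5}). So |f| ≥ e^{2r^5}(1 − o(1)) and ρ ≥ 5. Hence ρ = max(3, 5) = 5.
Therefore ρ = 5.

Order ρ = 5.


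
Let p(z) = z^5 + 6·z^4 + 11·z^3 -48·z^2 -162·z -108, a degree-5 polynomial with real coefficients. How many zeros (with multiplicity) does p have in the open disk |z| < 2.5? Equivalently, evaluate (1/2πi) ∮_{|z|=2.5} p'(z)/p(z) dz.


The zeros of p are: -2, (-3 + 3i), (-3 - 3i), 3, -1.
Their magnitudes are: 2, 4.243, 4.243, 3, 1.
Zeros with |z| < R = 2.5: -2, -1.
Count = 2.
By the argument principle, (1/2πi) ∮_{|z|=R} p'(z)/p(z) dz equals exactly this count.

Number of zeros inside |z| < 2.5: 2.


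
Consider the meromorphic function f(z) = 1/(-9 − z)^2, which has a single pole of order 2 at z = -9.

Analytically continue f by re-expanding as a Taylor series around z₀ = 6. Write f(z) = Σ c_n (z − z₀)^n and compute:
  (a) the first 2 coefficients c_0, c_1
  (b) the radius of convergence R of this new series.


Let w = z − z₀, so z = z₀ + w.
Then -9 − z = -9 − (z₀ + w) = (-9 − z₀) − w = -15 − w.
f(z) = 1/(-15 − w)^2 = (1/(-15)^2) · (1 − w/(-15))^{−2}.
By the binomial series (1−u)^{−2} = Σ_{n≥0} C(n+1, 1) u^n for |u|<1, with u = w/(-15):
  c_n = C(n+1, 1) / (-15)^(n+2).
  c_0 = 1/(-15)^2 = 1/225.
  c_1 = 2/(-15)^3 = -2/3375.
The series is valid for |w/d| < 1, i.e. |z − z₀| < |d|.
Radius of convergence: R = |-9 − z₀| = |-15| = 15 (distance from z₀ to the singularity z = -9).

c_0 = 1/225, c_1 = -2/3375; R = 15.


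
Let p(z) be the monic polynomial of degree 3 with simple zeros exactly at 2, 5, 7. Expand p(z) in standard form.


The polynomial is p(z) = ∏_{α ∈ S} (z − α), where S = {2, 5, 7}.
Expanding the product yields: p(z) = z^3 -14·z^2 + 59·z -70.
The resulting polynomial has degree 3 and real coefficients as required.

p(z) = z^3 -14·z^2 + 59·z -70.


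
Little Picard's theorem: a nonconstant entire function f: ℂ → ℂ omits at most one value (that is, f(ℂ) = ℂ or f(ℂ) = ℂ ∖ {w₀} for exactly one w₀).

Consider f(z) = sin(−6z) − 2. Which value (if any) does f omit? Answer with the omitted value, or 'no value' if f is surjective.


Little Picard bounds the complement of f(ℂ) to at most one point.
sin is entire and surjective onto ℂ: for every w ∈ ℂ, sin(ζ) = w has a solution ζ ∈ ℂ (e.g., via the complex inverse arcsin). With ζ = −6z this gives z = ζ/(-6). Then 1·sin(−6z) takes every value in 1·ℂ = ℂ, and adding -2 is a bijection of ℂ. So f is surjective and omits no value. (Note: only on the real line is sin bounded by [−1, 1].)

Omitted value: no value.


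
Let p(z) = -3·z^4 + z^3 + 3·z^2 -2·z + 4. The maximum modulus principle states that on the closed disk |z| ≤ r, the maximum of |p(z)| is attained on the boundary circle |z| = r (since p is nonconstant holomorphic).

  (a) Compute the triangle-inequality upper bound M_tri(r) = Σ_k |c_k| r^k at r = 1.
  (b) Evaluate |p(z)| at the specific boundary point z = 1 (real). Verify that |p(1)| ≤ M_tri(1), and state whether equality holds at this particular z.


Coefficients: c_0 = 4, c_1 = -2, c_2 = 3, c_3 = 1, c_4 = -3. Radius r = 1.
Part (a). Triangle bound: M_tri(r) = Σ_k |c_k| r^k
  = |4|·1^0 + |-2|·1^1 + |3|·1^2 + |1|·1^3 + |-3|·1^4
  = 4 + 2 + 3 + 1 + 3 = 13.
This bounds M(r) := max_{|z|=r} |p(z)| from above; equality holds iff all terms c_k z^k can be made to align in phase at a single z on |z|=r.
Part (b). At z = 1 (real, on the circle |z| = r):
  p(1) = (4)·1^0 + (-2)·1^1 + (3)·1^2 + (1)·1^3 + (-3)·1^4 = 3.
  |p(1)| = 3.
Check: |p(1)| = 3 ≤ 13 = M_tri(1). ✓ Equality does not hold at z = 1 (the coefficients have mixed signs, so the terms do not all align in phase there).

M_tri(1) = 13; |p(1)| = 3; equality at z=1: no.


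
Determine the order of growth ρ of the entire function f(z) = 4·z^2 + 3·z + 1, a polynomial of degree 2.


|f(z)| ≤ Σ|c_k|·r^k = O(r^2) as r → ∞. Polynomial growth is O(e^{r^ε}) for every ε > 0 (since r^2/e^{r^ε} → 0), so ρ ≤ ε for all ε > 0, i.e. ρ = 0. Every nonconstant polynomial has order 0.
Therefore ρ = 0.

Order ρ = 0.


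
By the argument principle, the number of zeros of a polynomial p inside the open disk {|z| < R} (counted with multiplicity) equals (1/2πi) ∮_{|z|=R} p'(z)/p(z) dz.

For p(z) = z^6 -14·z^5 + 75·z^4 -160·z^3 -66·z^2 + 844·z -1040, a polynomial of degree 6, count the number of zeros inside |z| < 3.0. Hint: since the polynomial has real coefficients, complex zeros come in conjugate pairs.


The zeros of p are: (3 + 1i), (3 - 1i), (3 + 2i), (3 - 2i), -2, 4.
Their magnitudes are: 3.162, 3.162, 3.606, 3.606, 2, 4.
Zeros with |z| < R = 3.0: -2.
Count = 1.
By the argument principle, (1/2πi) ∮_{|z|=R} p'(z)/p(z) dz equals exactly this count.

Number of zeros inside |z| < 3.0: 1.


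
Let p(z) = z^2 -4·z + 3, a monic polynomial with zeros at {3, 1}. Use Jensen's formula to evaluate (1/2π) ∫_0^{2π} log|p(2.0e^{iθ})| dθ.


Zeros: 1, 3; r = 2.0.
Inside |z| < r: 1. Outside (|z| ≥ r): 3.
p(0) = 3, so log|p(0)| = log(3) = 1.0986.
Apply Jensen: I(r) = log|p(0)| + Σ_k log(r/|z_k|), summed over zeros inside |z| < r.
  log(r/|z_k|) for z_k = 1: log(2.0/1) = 0.6931
  Outside zeros (3) contribute nothing to the Jensen sum.
Sum over inside zeros: 0.6931.
I(r) = log|p(0)| + (inside sum) = 1.0986 + 0.6931 = 1.7918.
Note: since some zeros are outside |z| ≤ r, the simplified n·log(r) form does NOT apply — only the inside zeros contribute.

I(r) ≈ 1.7918.


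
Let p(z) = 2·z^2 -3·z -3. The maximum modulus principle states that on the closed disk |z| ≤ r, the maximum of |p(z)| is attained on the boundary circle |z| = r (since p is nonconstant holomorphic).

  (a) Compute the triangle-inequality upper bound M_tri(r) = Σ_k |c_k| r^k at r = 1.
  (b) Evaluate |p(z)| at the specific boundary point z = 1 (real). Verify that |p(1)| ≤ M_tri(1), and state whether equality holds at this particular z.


Coefficients: c_0 = -3, c_1 = -3, c_2 = 2. Radius r = 1.
Part (a). Triangle bound: M_tri(r) = Σ_k |c_k| r^k
  = |-3|·1^0 + |-3|·1^1 + |2|·1^2
  = 3 + 3 + 2 = 8.
This bounds M(r) := max_{|z|=r} |p(z)| from above; equality holds iff all terms c_k z^k can be made to align in phase at a single z on |z|=r.
Part (b). At z = 1 (real, on the circle |z| = r):
  p(1) = (-3)·1^0 + (-3)·1^1 + (2)·1^2 = -4.
  |p(1)| = 4.
Check: |p(1)| = 4 ≤ 8 = M_tri(1). ✓ Equality does not hold at z = 1 (the coefficients have mixed signs, so the terms do not all align in phase there).

M_tri(1) = 8; |p(1)| = 4; equality at z=1: no.


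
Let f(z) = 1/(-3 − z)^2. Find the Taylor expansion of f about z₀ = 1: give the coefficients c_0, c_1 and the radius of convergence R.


Let w = z − z₀, so z = z₀ + w.
Then -3 − z = -3 − (z₀ + w) = (-3 − z₀) − w = -4 − w.
f(z) = 1/(-4 − w)^2 = (1/(-4)^2) · (1 − w/(-4))^{−2}.
By the binomial series (1−u)^{−2} = Σ_{n≥0} C(n+1, 1) u^n for |u|<1, with u = w/(-4):
  c_n = C(n+1, 1) / (-4)^(n+2).
  c_0 = 1/(-4)^2 = 1/16.
  c_1 = 2/(-4)^3 = -1/32.
The series is valid for |w/d| < 1, i.e. |z − z₀| < |d|.
Radius of convergence: R = |-3 − z₀| = |-4| = 4 (distance from z₀ to the singularity z = -3).

c_0 = 1/16, c_1 = -1/32; R = 4.


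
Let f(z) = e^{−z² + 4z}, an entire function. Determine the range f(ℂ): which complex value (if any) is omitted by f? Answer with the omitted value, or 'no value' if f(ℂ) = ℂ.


Little Picard bounds the complement of f(ℂ) to at most one point.
The exponent g(z) = −z² + 4z is a nonconstant polynomial, hence surjective onto ℂ. So e^{g(z)} takes every value in {e^w : w ∈ ℂ} = ℂ ∖ {0}. Adding 0 shifts the range to ℂ ∖ {0}. f omits exactly 0.

Omitted value: 0.


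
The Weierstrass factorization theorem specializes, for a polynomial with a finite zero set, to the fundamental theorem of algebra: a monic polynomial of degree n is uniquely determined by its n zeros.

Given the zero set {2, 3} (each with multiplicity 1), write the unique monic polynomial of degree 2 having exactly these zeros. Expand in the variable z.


The polynomial is p(z) = ∏_{α ∈ S} (z − α), where S = {2, 3}.
Expanding the product yields: p(z) = z^2 -5·z + 6.
The resulting polynomial has degree 2 and real coefficients as required.

p(z) = z^2 -5·z + 6.


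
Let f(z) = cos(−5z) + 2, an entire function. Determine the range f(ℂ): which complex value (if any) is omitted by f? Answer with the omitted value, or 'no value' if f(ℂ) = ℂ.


Little Picard bounds the complement of f(ℂ) to at most one point.
cos is entire and surjective onto ℂ: for every w ∈ ℂ, cos(ζ) = w has a solution ζ ∈ ℂ (e.g., via the complex inverse arccos). With ζ = −5z this gives z = ζ/(-5). Then 1·cos(−5z) takes every value in 1·ℂ = ℂ, and adding 2 is a bijection of ℂ. So f is surjective and omits no value. (Note: only on the real line is cos bounded by [−1, 1].)

Omitted value: no value.


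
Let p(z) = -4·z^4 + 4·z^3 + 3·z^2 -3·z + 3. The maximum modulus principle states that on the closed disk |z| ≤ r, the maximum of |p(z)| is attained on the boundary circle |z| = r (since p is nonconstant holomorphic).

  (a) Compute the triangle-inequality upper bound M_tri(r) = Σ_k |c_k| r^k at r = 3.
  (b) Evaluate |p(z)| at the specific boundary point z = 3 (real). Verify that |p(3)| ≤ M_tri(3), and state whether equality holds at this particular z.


Coefficients: c_0 = 3, c_1 = -3, c_2 = 3, c_3 = 4, c_4 = -4. Radius r = 3.
Part (a). Triangle bound: M_tri(r) = Σ_k |c_k| r^k
  = |3|·3^0 + |-3|·3^1 + |3|·3^2 + |4|·3^3 + |-4|·3^4
  = 3 + 9 + 27 + 108 + 324 = 471.
This bounds M(r) := max_{|z|=r} |p(z)| from above; equality holds iff all terms c_k z^k can be made to align in phase at a single z on |z|=r.
Part (b). At z = 3 (real, on the circle |z| = r):
  p(3) = (3)·3^0 + (-3)·3^1 + (3)·3^2 + (4)·3^3 + (-4)·3^4 = -195.
  |p(3)| = 195.
Check: |p(3)| = 195 ≤ 471 = M_tri(3). ✓ Equality does not hold at z = 3 (the coefficients have mixed signs, so the terms do not all align in phase there).

M_tri(3) = 471; |p(3)| = 195; equality at z=3: no.


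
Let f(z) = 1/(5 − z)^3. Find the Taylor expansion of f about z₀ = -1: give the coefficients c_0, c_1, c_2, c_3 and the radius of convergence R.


Let w = z − z₀, so z = z₀ + w.
Then 5 − z = 5 − (z₀ + w) = (5 − z₀) − w = 6 − w.
f(z) = 1/(6 − w)^3 = (1/(6)^3) · (1 − w/(6))^{−3}.
By the binomial series (1−u)^{−3} = Σ_{n≥0} C(n+2, 2) u^n for |u|<1, with u = w/(6):
  c_n = C(n+2, 2) / (6)^(n+3).
  c_0 = 1/(6)^3 = 1/216.
  c_1 = 3/(6)^4 = 1/432.
  c_2 = 6/(6)^5 = 1/1296.
  c_3 = 10/(6)^6 = 5/23328.
The series is valid for |w/d| < 1, i.e. |z − z₀| < |d|.
Radius of convergence: R = |5 − z₀| = |6| = 6 (distance from z₀ to the singularity z = 5).

c_0 = 1/216, c_1 = 1/432, c_2 = 1/1296, c_3 = 5/23328; R = 6.


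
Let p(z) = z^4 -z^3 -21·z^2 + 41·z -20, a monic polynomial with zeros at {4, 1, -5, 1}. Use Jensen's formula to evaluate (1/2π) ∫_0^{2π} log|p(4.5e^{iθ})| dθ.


Zeros: -5, 1, 1, 4; r = 4.5.
Inside |z| < r: 1, 1, 4. Outside (|z| ≥ r): -5.
p(0) = -20, so log|p(0)| = log(20) = 2.9957.
Apply Jensen: I(r) = log|p(0)| + Σ_k log(r/|z_k|), summed over zeros inside |z| < r.
  log(r/|z_k|) for z_k = 4: log(4.5/4) = 0.1178
  log(r/|z_k|) for z_k = 1: log(4.5/1) = 1.5041
  log(r/|z_k|) for z_k = 1: log(4.5/1) = 1.5041
  Outside zeros (-5) contribute nothing to the Jensen sum.
Sum over inside zeros: 3.1259.
I(r) = log|p(0)| + (inside sum) = 2.9957 + 3.1259 = 6.1217.
Note: since some zeros are outside |z| ≤ r, the simplified n·log(r) form does NOT apply — only the inside zeros contribute.

I(r) ≈ 6.1217.


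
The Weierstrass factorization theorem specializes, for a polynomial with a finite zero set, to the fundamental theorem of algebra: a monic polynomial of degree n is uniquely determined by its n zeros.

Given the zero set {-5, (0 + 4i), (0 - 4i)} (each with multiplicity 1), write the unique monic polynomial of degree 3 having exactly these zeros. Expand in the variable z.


The polynomial is p(z) = ∏_{α ∈ S} (z − α), where S = {-5, (0 + 4i), (0 - 4i)}.
Expanding the product yields: p(z) = z^3 + 5·z^2 + 16·z + 80.
Note conjugate pairs combine to real quadratics: (z − (0+4i))(z − (0−4i)) = z² + 16.
The resulting polynomial has degree 3 and real coefficients as required.

p(z) = z^3 + 5·z^2 + 16·z + 80.


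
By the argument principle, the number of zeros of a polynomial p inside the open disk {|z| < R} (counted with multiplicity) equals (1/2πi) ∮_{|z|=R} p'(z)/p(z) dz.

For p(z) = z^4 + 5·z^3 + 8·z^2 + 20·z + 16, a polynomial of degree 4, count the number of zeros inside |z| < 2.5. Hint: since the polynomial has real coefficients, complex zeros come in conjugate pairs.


The zeros of p are: -1, (0 + 2i), (0 - 2i), -4.
Their magnitudes are: 1, 2, 2, 4.
Zeros with |z| < R = 2.5: -1, (0 + 2i), (0 - 2i).
Count = 3.
By the argument principle, (1/2πi) ∮_{|z|=R} p'(z)/p(z) dz equals exactly this count.

Number of zeros inside |z| < 2.5: 3.


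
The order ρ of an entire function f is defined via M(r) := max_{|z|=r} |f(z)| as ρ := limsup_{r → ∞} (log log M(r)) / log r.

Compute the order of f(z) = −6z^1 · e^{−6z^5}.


M(r) = max_{|z|=r} |-6|·|z|^1·|e^{−6z^5}| = 6·r^1 · e^{6r^5} (the factors attain their maxima compatibly on |z|=r). Then log M(r) = log 6 + 1·log r + 6r^5, dominated by the last term, so log log M(r) ~ 5·log r. The polynomial factor -6z^1 contributes only a log r term and does not affect the order. ρ = 5.
Therefore ρ = 5.

Order ρ = 5.


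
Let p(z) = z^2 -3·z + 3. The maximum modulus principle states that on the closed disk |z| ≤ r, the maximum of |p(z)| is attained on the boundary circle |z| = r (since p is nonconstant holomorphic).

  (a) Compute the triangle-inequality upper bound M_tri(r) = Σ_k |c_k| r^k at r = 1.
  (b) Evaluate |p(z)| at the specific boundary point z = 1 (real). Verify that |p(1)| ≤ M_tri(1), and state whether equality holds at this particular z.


Coefficients: c_0 = 3, c_1 = -3, c_2 = 1. Radius r = 1.
Part (a). Triangle bound: M_tri(r) = Σ_k |c_k| r^k
  = |3|·1^0 + |-3|·1^1 + |1|·1^2
  = 3 + 3 + 1 = 7.
This bounds M(r) := max_{|z|=r} |p(z)| from above; equality holds iff all terms c_k z^k can be made to align in phase at a single z on |z|=r.
Part (b). At z = 1 (real, on the circle |z| = r):
  p(1) = (3)·1^0 + (-3)·1^1 + (1)·1^2 = 1.
  |p(1)| = 1.
Check: |p(1)| = 1 ≤ 7 = M_tri(1). ✓ Equality does not hold at z = 1 (the coefficients have mixed signs, so the terms do not all align in phase there).

M_tri(1) = 7; |p(1)| = 1; equality at z=1: no.


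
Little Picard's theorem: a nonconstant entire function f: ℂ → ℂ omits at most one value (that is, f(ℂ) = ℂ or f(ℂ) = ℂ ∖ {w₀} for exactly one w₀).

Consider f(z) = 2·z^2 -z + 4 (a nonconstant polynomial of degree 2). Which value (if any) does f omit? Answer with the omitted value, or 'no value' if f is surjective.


Little Picard bounds the complement of f(ℂ) to at most one point.
For every w ∈ ℂ, the equation p(z) − w = 0 is a nonconstant polynomial in z and hence has at least one root by the fundamental theorem of algebra. So p is surjective onto ℂ, omitting no value.

Omitted value: no value.


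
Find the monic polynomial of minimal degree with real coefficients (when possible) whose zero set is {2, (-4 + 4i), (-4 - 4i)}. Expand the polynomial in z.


The polynomial is p(z) = ∏_{α ∈ S} (z − α), where S = {2, (-4 + 4i), (-4 - 4i)}.
Expanding the product yields: p(z) = z^3 + 6·z^2 + 16·z -64.
Note conjugate pairs combine to real quadratics: (z − (-4+4i))(z − (-4−4i)) = z² + 8z + 32.
The resulting polynomial has degree 3 and real coefficients as required.

p(z) = z^3 + 6·z^2 + 16·z -64.


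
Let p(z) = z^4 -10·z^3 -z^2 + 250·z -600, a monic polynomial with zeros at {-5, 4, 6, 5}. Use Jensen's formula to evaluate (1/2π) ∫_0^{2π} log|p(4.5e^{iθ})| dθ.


Zeros: -5, 4, 5, 6; r = 4.5.
Inside |z| < r: 4. Outside (|z| ≥ r): -5, 5, 6.
p(0) = -600, so log|p(0)| = log(600) = 6.3969.
Apply Jensen: I(r) = log|p(0)| + Σ_k log(r/|z_k|), summed over zeros inside |z| < r.
  log(r/|z_k|) for z_k = 4: log(4.5/4) = 0.1178
  Outside zeros (-5, 5, 6) contribute nothing to the Jensen sum.
Sum over inside zeros: 0.1178.
I(r) = log|p(0)| + (inside sum) = 6.3969 + 0.1178 = 6.5147.
Note: since some zeros are outside |z| ≤ r, the simplified n·log(r) form does NOT apply — only the inside zeros contribute.

I(r) ≈ 6.5147.


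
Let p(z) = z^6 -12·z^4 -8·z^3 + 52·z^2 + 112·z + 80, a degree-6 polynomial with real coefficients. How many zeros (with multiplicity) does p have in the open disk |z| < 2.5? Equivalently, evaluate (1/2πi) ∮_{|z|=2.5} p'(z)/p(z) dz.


The zeros of p are: -2, -2, (-1 + 1i), (-1 - 1i), (3 + 1i), (3 - 1i).
Their magnitudes are: 2, 2, 1.414, 1.414, 3.162, 3.162.
Zeros with |z| < R = 2.5: -2, -2, (-1 + 1i), (-1 - 1i).
Count = 4.
By the argument principle, (1/2πi) ∮_{|z|=R} p'(z)/p(z) dz equals exactly this count.

Number of zeros inside |z| < 2.5: 4.


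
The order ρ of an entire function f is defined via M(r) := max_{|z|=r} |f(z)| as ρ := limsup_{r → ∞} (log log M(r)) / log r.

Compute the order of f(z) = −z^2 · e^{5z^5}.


M(r) = max_{|z|=r} |-1|·|z|^2·|e^{5z^5}| = 1·r^2 · e^{5r^5} (the factors attain their maxima compatibly on |z|=r). Then log M(r) = log 1 + 2·log r + 5r^5, dominated by the last term, so log log M(r) ~ 5·log r. The polynomial factor -1z^2 contributes only a log r term and does not affect the order. ρ = 5.
Therefore ρ = 5.

Order ρ = 5.


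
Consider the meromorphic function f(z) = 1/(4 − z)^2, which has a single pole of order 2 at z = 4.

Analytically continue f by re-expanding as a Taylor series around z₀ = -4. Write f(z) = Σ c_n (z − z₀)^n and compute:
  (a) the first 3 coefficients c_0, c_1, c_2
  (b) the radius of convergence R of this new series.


Let w = z − z₀, so z = z₀ + w.
Then 4 − z = 4 − (z₀ + w) = (4 − z₀) − w = 8 − w.
f(z) = 1/(8 − w)^2 = (1/(8)^2) · (1 − w/(8))^{−2}.
By the binomial series (1−u)^{−2} = Σ_{n≥0} C(n+1, 1) u^n for |u|<1, with u = w/(8):
  c_n = C(n+1, 1) / (8)^(n+2).
  c_0 = 1/(8)^2 = 1/64.
  c_1 = 2/(8)^3 = 1/256.
  c_2 = 3/(8)^4 = 3/4096.
The series is valid for |w/d| < 1, i.e. |z − z₀| < |d|.
Radius of convergence: R = |4 − z₀| = |8| = 8 (distance from z₀ to the singularity z = 4).

c_0 = 1/64, c_1 = 1/256, c_2 = 3/4096; R = 8.


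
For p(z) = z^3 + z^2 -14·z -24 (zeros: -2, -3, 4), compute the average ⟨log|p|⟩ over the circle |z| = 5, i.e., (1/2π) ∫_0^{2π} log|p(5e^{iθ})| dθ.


Zeros: -3, -2, 4; r = 5.
Inside |z| < r: -3, -2, 4. Outside (|z| ≥ r): ∅.
p(0) = -24, so log|p(0)| = log(24) = 3.1781.
Apply Jensen: I(r) = log|p(0)| + Σ_k log(r/|z_k|), summed over zeros inside |z| < r.
  log(r/|z_k|) for z_k = -2: log(5/2) = 0.9163
  log(r/|z_k|) for z_k = -3: log(5/3) = 0.5108
  log(r/|z_k|) for z_k = 4: log(5/4) = 0.2231
Sum over inside zeros: 1.6503.
I(r) = log|p(0)| + (inside sum) = 3.1781 + 1.6503 = 4.8283.
Closed form (all zeros inside, monic): I(r) = n·log(r) = 3·log(5) = 4.8283. ✓

I(r) ≈ 4.8283.


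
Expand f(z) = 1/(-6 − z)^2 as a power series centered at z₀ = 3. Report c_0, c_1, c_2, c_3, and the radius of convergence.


Let w = z − z₀, so z = z₀ + w.
Then -6 − z = -6 − (z₀ + w) = (-6 − z₀) − w = -9 − w.
f(z) = 1/(-9 − w)^2 = (1/(-9)^2) · (1 − w/(-9))^{−2}.
By the binomial series (1−u)^{−2} = Σ_{n≥0} C(n+1, 1) u^n for |u|<1, with u = w/(-9):
  c_n = C(n+1, 1) / (-9)^(n+2).
  c_0 = 1/(-9)^2 = 1/81.
  c_1 = 2/(-9)^3 = -2/729.
  c_2 = 3/(-9)^4 = 1/2187.
  c_3 = 4/(-9)^5 = -4/59049.
The series is valid for |w/d| < 1, i.e. |z − z₀| < |d|.
Radius of convergence: R = |-6 − z₀| = |-9| = 9 (distance from z₀ to the singularity z = -6).

c_0 = 1/81, c_1 = -2/729, c_2 = 1/2187, c_3 = -4/59049; R = 9.


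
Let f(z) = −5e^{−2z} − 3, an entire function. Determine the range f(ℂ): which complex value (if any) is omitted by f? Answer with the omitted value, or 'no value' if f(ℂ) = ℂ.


Little Picard bounds the complement of f(ℂ) to at most one point.
e^{−2z} is never zero on ℂ, so -5·e^{−2z} takes every value in ℂ ∖ {0}. Adding -3 shifts the range to ℂ ∖ {-3}. Thus f omits exactly the value -3.

Omitted value: -3.


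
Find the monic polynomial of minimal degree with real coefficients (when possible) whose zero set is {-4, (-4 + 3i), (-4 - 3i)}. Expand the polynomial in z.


The polynomial is p(z) = ∏_{α ∈ S} (z − α), where S = {-4, (-4 + 3i), (-4 - 3i)}.
Expanding the product yields: p(z) = z^3 + 12·z^2 + 57·z + 100.
Note conjugate pairs combine to real quadratics: (z − (-4+3i))(z − (-4−3i)) = z² + 8z + 25.
The resulting polynomial has degree 3 and real coefficients as required.

p(z) = z^3 + 12·z^2 + 57·z + 100.


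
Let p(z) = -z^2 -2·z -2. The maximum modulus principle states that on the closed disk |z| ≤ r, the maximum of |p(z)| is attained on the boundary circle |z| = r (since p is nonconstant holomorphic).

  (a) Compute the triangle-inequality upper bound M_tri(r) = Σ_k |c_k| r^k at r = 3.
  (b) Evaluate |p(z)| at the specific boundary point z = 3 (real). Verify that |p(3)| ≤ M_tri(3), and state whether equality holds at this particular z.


Coefficients: c_0 = -2, c_1 = -2, c_2 = -1. Radius r = 3.
Part (a). Triangle bound: M_tri(r) = Σ_k |c_k| r^k
  = |-2|·3^0 + |-2|·3^1 + |-1|·3^2
  = 2 + 6 + 9 = 17.
This bounds M(r) := max_{|z|=r} |p(z)| from above; equality holds iff all terms c_k z^k can be made to align in phase at a single z on |z|=r.
Part (b). At z = 3 (real, on the circle |z| = r):
  p(3) = (-2)·3^0 + (-2)·3^1 + (-1)·3^2 = -17.
  |p(3)| = 17.
Since all nonzero coefficients share the same sign, |p(3)| = 17 = M_tri(3); the triangle bound is attained at z = 3, so in fact M(r) = 17.

M_tri(3) = 17; |p(3)| = 17; equality at z=3: yes.


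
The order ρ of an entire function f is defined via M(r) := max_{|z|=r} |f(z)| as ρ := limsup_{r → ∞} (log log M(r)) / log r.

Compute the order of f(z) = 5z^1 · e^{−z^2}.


M(r) = max_{|z|=r} |5|·|z|^1·|e^{−z^2}| = 5·r^1 · e^{1r^2} (the factors attain their maxima compatibly on |z|=r). Then log M(r) = log 5 + 1·log r + 1r^2, dominated by the last term, so log log M(r) ~ 2·log r. The polynomial factor 5z^1 contributes only a log r term and does not affect the order. ρ = 2.
Therefore ρ = 2.

Order ρ = 2.


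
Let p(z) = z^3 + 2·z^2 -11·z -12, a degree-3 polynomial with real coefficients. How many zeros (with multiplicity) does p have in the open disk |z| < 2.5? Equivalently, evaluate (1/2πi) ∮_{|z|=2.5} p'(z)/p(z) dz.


The zeros of p are: 3, -4, -1.
Their magnitudes are: 3, 4, 1.
Zeros with |z| < R = 2.5: -1.
Count = 1.
By the argument principle, (1/2πi) ∮_{|z|=R} p'(z)/p(z) dz equals exactly this count.

Number of zeros inside |z| < 2.5: 1.


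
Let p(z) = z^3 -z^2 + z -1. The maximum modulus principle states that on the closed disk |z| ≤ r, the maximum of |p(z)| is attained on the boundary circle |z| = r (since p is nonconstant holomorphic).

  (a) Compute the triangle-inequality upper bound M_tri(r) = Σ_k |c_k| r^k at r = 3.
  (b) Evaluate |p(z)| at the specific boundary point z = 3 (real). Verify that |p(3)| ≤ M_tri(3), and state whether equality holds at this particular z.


Coefficients: c_0 = -1, c_1 = 1, c_2 = -1, c_3 = 1. Radius r = 3.
Part (a). Triangle bound: M_tri(r) = Σ_k |c_k| r^k
  = |-1|·3^0 + |1|·3^1 + |-1|·3^2 + |1|·3^3
  = 1 + 3 + 9 + 27 = 40.
This bounds M(r) := max_{|z|=r} |p(z)| from above; equality holds iff all terms c_k z^k can be made to align in phase at a single z on |z|=r.
Part (b). At z = 3 (real, on the circle |z| = r):
  p(3) = (-1)·3^0 + (1)·3^1 + (-1)·3^2 + (1)·3^3 = 20.
  |p(3)| = 20.
Check: |p(3)| = 20 ≤ 40 = M_tri(3). ✓ Equality does not hold at z = 3 (the coefficients have mixed signs, so the terms do not all align in phase there).

M_tri(3) = 40; |p(3)| = 20; equality at z=3: no.


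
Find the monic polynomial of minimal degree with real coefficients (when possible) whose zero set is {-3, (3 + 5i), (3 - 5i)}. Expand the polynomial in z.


The polynomial is p(z) = ∏_{α ∈ S} (z − α), where S = {-3, (3 + 5i), (3 - 5i)}.
Expanding the product yields: p(z) = z^3 -3·z^2 + 16·z + 102.
Note conjugate pairs combine to real quadratics: (z − (3+5i))(z − (3−5i)) = z² − 6z + 34.
The resulting polynomial has degree 3 and real coefficients as required.

p(z) = z^3 -3·z^2 + 16·z + 102.


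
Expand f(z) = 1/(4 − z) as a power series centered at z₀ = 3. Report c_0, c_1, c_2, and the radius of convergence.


Let w = z − z₀, so z = z₀ + w.
Then 4 − z = 4 − (z₀ + w) = (4 − z₀) − w = 1 − w.
f(z) = 1/(1 − w) = (1/(1)) · 1/(1 − w/(1)) = Σ_{n≥0} w^n / (1)^(n+1).
So c_n = 1/(1)^(n+1):
  c_0 = 1/(1)^1 = 1.
  c_1 = 1/(1)^2 = 1.
  c_2 = 1/(1)^3 = 1.
The series is valid for |w/d| < 1, i.e. |z − z₀| < |d|.
Radius of convergence: R = |4 − z₀| = |1| = 1 (distance from z₀ to the singularity z = 4).

c_0 = 1, c_1 = 1, c_2 = 1; R = 1.


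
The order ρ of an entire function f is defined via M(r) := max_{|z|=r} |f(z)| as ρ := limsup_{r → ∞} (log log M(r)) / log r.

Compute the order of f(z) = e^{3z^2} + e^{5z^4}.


Each summand is entire of order 2 and 4 respectively (as in the single-exponential case). The order of a sum is at most the max of the orders, so ρ ≤ 4. For the lower bound: on |z|=r choose arg z so that 5z^4 is real positive; then |e^{5z^4}| = e^{5r^4} while |e^{3z^2}| ≤ e^{3r^2} = o(e^{5r^4}). So |f| ≥ e^{5r^4}(1 − o(1)) and ρ ≥ 4. Hence ρ = max(2, 4) = 4.
Therefore ρ = 4.

Order ρ = 4.


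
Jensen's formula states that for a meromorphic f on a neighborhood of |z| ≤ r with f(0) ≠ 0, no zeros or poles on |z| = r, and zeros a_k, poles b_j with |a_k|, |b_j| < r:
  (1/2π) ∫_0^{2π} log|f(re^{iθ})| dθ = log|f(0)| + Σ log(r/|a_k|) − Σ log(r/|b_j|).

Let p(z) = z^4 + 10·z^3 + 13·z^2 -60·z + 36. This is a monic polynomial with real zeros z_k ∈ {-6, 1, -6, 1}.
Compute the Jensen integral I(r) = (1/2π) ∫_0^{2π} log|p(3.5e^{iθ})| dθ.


Zeros: -6, -6, 1, 1; r = 3.5.
Inside |z| < r: 1, 1. Outside (|z| ≥ r): -6, -6.
p(0) = 36, so log|p(0)| = log(36) = 3.5835.
Apply Jensen: I(r) = log|p(0)| + Σ_k log(r/|z_k|), summed over zeros inside |z| < r.
  log(r/|z_k|) for z_k = 1: log(3.5/1) = 1.2528
  log(r/|z_k|) for z_k = 1: log(3.5/1) = 1.2528
  Outside zeros (-6, -6) contribute nothing to the Jensen sum.
Sum over inside zeros: 2.5055.
I(r) = log|p(0)| + (inside sum) = 3.5835 + 2.5055 = 6.0890.
Note: since some zeros are outside |z| ≤ r, the simplified n·log(r) form does NOT apply — only the inside zeros contribute.

I(r) ≈ 6.0890.


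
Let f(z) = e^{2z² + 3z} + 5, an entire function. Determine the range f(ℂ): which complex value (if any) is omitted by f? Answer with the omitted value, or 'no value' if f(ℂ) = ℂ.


Little Picard bounds the complement of f(ℂ) to at most one point.
The exponent g(z) = 2z² + 3z is a nonconstant polynomial, hence surjective onto ℂ. So e^{g(z)} takes every value in {e^w : w ∈ ℂ} = ℂ ∖ {0}. Adding 5 shifts the range to ℂ ∖ {5}. f omits exactly 5.

Omitted value: 5.


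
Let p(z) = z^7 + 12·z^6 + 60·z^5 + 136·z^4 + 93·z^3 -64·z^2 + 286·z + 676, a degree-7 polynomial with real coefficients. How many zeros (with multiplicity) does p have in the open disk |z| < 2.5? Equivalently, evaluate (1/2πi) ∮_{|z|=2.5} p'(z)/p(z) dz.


The zeros of p are: -2, (1 + 1i), (1 - 1i), (-3 + 2i), (-3 - 2i), (-3 + 2i), (-3 - 2i).
Their magnitudes are: 2, 1.414, 1.414, 3.606, 3.606, 3.606, 3.606.
Zeros with |z| < R = 2.5: -2, (1 + 1i), (1 - 1i).
Count = 3.
By the argument principle, (1/2πi) ∮_{|z|=R} p'(z)/p(z) dz equals exactly this count.

Number of zeros inside |z| < 2.5: 3.


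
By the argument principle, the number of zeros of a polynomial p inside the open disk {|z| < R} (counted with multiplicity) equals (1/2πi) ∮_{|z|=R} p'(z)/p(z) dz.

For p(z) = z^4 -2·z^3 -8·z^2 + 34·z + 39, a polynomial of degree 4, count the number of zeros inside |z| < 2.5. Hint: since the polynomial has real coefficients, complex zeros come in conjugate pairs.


The zeros of p are: -1, -3, (3 + 2i), (3 - 2i).
Their magnitudes are: 1, 3, 3.606, 3.606.
Zeros with |z| < R = 2.5: -1.
Count = 1.
By the argument principle, (1/2πi) ∮_{|z|=R} p'(z)/p(z) dz equals exactly this count.

Number of zeros inside |z| < 2.5: 1.


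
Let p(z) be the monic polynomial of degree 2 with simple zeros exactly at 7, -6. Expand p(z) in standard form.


The polynomial is p(z) = ∏_{α ∈ S} (z − α), where S = {7, -6}.
Expanding the product yields: p(z) = z^2 -z -42.
The resulting polynomial has degree 2 and real coefficients as required.

p(z) = z^2 -z -42.


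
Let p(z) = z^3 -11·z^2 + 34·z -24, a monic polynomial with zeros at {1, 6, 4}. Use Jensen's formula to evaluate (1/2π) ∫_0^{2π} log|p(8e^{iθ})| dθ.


Zeros: 1, 4, 6; r = 8.
Inside |z| < r: 1, 4, 6. Outside (|z| ≥ r): ∅.
p(0) = -24, so log|p(0)| = log(24) = 3.1781.
Apply Jensen: I(r) = log|p(0)| + Σ_k log(r/|z_k|), summed over zeros inside |z| < r.
  log(r/|z_k|) for z_k = 1: log(8/1) = 2.0794
  log(r/|z_k|) for z_k = 6: log(8/6) = 0.2877
  log(r/|z_k|) for z_k = 4: log(8/4) = 0.6931
Sum over inside zeros: 3.0603.
I(r) = log|p(0)| + (inside sum) = 3.1781 + 3.0603 = 6.2383.
Closed form (all zeros inside, monic): I(r) = n·log(r) = 3·log(8) = 6.2383. ✓

I(r) ≈ 6.2383.


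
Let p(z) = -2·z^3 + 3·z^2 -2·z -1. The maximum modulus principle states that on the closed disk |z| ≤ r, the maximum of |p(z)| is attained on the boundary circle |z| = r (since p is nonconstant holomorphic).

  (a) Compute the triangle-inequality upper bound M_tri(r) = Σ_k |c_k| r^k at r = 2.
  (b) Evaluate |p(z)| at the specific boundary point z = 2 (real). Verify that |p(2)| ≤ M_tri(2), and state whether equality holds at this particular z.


Coefficients: c_0 = -1, c_1 = -2, c_2 = 3, c_3 = -2. Radius r = 2.
Part (a). Triangle bound: M_tri(r) = Σ_k |c_k| r^k
  = |-1|·2^0 + |-2|·2^1 + |3|·2^2 + |-2|·2^3
  = 1 + 4 + 12 + 16 = 33.
This bounds M(r) := max_{|z|=r} |p(z)| from above; equality holds iff all terms c_k z^k can be made to align in phase at a single z on |z|=r.
Part (b). At z = 2 (real, on the circle |z| = r):
  p(2) = (-1)·2^0 + (-2)·2^1 + (3)·2^2 + (-2)·2^3 = -9.
  |p(2)| = 9.
Check: |p(2)| = 9 ≤ 33 = M_tri(2). ✓ Equality does not hold at z = 2 (the coefficients have mixed signs, so the terms do not all align in phase there).

M_tri(2) = 33; |p(2)| = 9; equality at z=2: no.


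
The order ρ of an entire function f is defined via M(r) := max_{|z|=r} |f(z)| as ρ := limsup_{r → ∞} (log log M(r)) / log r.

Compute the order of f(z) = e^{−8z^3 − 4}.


|e^{−8z^3 − 4}| = e^{Re(-8·z^3) + -4} ≤ e^{8|z|^3 + -4} = e^{8r^3 + -4} on |z| = r, so ρ ≤ 3. Choosing z on |z|=r so that -8·z^3 is real positive (always possible by picking arg z appropriately) gives |f(z)| = e^{8r^3 + -4}, matching the bound. The additive constant -4 does not affect log log M(r) ~ 3·log r. Hence ρ = 3.
Therefore ρ = 3.

Order ρ = 3.


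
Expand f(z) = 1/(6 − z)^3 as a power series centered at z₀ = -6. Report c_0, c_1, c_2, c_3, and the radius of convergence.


Let w = z − z₀, so z = z₀ + w.
Then 6 − z = 6 − (z₀ + w) = (6 − z₀) − w = 12 − w.
f(z) = 1/(12 − w)^3 = (1/(12)^3) · (1 − w/(12))^{−3}.
By the binomial series (1−u)^{−3} = Σ_{n≥0} C(n+2, 2) u^n for |u|<1, with u = w/(12):
  c_n = C(n+2, 2) / (12)^(n+3).
  c_0 = 1/(12)^3 = 1/1728.
  c_1 = 3/(12)^4 = 1/6912.
  c_2 = 6/(12)^5 = 1/41472.
  c_3 = 10/(12)^6 = 5/1492992.
The series is valid for |w/d| < 1, i.e. |z − z₀| < |d|.
Radius of convergence: R = |6 − z₀| = |12| = 12 (distance from z₀ to the singularity z = 6).

c_0 = 1/1728, c_1 = 1/6912, c_2 = 1/41472, c_3 = 5/1492992; R = 12.


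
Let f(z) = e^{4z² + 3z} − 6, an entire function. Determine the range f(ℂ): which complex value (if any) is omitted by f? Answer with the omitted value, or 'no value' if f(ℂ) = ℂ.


Little Picard bounds the complement of f(ℂ) to at most one point.
The exponent g(z) = 4z² + 3z is a nonconstant polynomial, hence surjective onto ℂ. So e^{g(z)} takes every value in {e^w : w ∈ ℂ} = ℂ ∖ {0}. Adding -6 shifts the range to ℂ ∖ {-6}. f omits exactly -6.

Omitted value: -6.


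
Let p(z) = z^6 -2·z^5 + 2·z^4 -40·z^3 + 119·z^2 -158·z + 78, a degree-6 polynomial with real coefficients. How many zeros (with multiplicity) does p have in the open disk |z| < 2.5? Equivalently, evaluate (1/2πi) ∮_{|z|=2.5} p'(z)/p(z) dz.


The zeros of p are: 1, (-2 + 3i), (-2 - 3i), (1 + 1i), (1 - 1i), 3.
Their magnitudes are: 1, 3.606, 3.606, 1.414, 1.414, 3.
Zeros with |z| < R = 2.5: 1, (1 + 1i), (1 - 1i).
Count = 3.
By the argument principle, (1/2πi) ∮_{|z|=R} p'(z)/p(z) dz equals exactly this count.

Number of zeros inside |z| < 2.5: 3.


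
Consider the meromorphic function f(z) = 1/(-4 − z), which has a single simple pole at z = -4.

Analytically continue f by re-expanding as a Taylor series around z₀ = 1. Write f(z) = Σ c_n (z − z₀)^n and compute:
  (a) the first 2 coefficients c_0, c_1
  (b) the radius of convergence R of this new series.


Let w = z − z₀, so z = z₀ + w.
Then -4 − z = -4 − (z₀ + w) = (-4 − z₀) − w = -5 − w.
f(z) = 1/(-5 − w) = (1/(-5)) · 1/(1 − w/(-5)) = Σ_{n≥0} w^n / (-5)^(n+1).
So c_n = 1/(-5)^(n+1):
  c_0 = 1/(-5)^1 = -1/5.
  c_1 = 1/(-5)^2 = 1/25.
The series is valid for |w/d| < 1, i.e. |z − z₀| < |d|.
Radius of convergence: R = |-4 − z₀| = |-5| = 5 (distance from z₀ to the singularity z = -4).

c_0 = -1/5, c_1 = 1/25; R = 5.


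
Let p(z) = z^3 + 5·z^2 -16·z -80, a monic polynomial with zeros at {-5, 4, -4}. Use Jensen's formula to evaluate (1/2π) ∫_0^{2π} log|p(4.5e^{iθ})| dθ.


Zeros: -5, -4, 4; r = 4.5.
Inside |z| < r: -4, 4. Outside (|z| ≥ r): -5.
p(0) = -80, so log|p(0)| = log(80) = 4.3820.
Apply Jensen: I(r) = log|p(0)| + Σ_k log(r/|z_k|), summed over zeros inside |z| < r.
  log(r/|z_k|) for z_k = 4: log(4.5/4) = 0.1178
  log(r/|z_k|) for z_k = -4: log(4.5/4) = 0.1178
  Outside zeros (-5) contribute nothing to the Jensen sum.
Sum over inside zeros: 0.2356.
I(r) = log|p(0)| + (inside sum) = 4.3820 + 0.2356 = 4.6176.
Note: since some zeros are outside |z| ≤ r, the simplified n·log(r) form does NOT apply — only the inside zeros contribute.

I(r) ≈ 4.6176.


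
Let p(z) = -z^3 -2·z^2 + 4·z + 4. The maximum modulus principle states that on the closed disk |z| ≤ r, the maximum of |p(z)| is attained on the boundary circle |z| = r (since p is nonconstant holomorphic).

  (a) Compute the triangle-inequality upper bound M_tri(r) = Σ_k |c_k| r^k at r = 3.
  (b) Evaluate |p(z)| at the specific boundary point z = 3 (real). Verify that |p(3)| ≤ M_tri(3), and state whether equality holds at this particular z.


Coefficients: c_0 = 4, c_1 = 4, c_2 = -2, c_3 = -1. Radius r = 3.
Part (a). Triangle bound: M_tri(r) = Σ_k |c_k| r^k
  = |4|·3^0 + |4|·3^1 + |-2|·3^2 + |-1|·3^3
  = 4 + 12 + 18 + 27 = 61.
This bounds M(r) := max_{|z|=r} |p(z)| from above; equality holds iff all terms c_k z^k can be made to align in phase at a single z on |z|=r.
Part (b). At z = 3 (real, on the circle |z| = r):
  p(3) = (4)·3^0 + (4)·3^1 + (-2)·3^2 + (-1)·3^3 = -29.
  |p(3)| = 29.
Check: |p(3)| = 29 ≤ 61 = M_tri(3). ✓ Equality does not hold at z = 3 (the coefficients have mixed signs, so the terms do not all align in phase there).

M_tri(3) = 61; |p(3)| = 29; equality at z=3: no.


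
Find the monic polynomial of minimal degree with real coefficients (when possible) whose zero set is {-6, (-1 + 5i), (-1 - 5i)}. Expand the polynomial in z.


The polynomial is p(z) = ∏_{α ∈ S} (z − α), where S = {-6, (-1 + 5i), (-1 - 5i)}.
Expanding the product yields: p(z) = z^3 + 8·z^2 + 38·z + 156.
Note conjugate pairs combine to real quadratics: (z − (-1+5i))(z − (-1−5i)) = z² + 2z + 26.
The resulting polynomial has degree 3 and real coefficients as required.

p(z) = z^3 + 8·z^2 + 38·z + 156.


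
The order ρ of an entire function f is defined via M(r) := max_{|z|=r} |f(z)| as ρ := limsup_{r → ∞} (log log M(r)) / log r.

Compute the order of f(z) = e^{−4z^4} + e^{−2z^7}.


Each summand is entire of order 4 and 7 respectively (as in the single-exponential case). The order of a sum is at most the max of the orders, so ρ ≤ 7. For the lower bound: on |z|=r choose arg z so that -2z^7 is real positive; then |e^{-2z^7}| = e^{2r^7} while |e^{-4z^4}| ≤ e^{4r^4} = o(e^{2r^7}). So |f| ≥ e^{2r^7}(1 − o(1)) and ρ ≥ 7. Hence ρ = max(4, 7) = 7.
Therefore ρ = 7.

Order ρ = 7.
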